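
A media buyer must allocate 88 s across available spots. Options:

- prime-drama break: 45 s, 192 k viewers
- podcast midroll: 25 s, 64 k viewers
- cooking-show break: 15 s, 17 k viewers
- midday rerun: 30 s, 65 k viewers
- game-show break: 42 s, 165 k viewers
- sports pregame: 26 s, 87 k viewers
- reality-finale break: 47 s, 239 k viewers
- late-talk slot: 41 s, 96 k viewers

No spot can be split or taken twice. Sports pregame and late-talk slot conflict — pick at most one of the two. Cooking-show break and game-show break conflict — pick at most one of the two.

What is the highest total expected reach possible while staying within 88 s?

357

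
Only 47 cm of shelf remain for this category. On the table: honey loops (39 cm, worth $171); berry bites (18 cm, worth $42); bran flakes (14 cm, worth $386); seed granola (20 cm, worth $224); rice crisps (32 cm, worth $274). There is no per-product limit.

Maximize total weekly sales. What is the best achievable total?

Best packing: 3×bran flakes — 42 cm, 1158 total.
No other feasible combination exceeds 1158.

1158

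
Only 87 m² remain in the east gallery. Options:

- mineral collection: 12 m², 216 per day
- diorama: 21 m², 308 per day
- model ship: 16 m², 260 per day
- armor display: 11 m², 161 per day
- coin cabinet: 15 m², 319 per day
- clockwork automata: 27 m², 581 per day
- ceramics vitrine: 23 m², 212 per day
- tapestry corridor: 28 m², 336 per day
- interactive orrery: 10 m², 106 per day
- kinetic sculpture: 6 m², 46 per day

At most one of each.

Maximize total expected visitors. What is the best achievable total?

Greedy by ratio would take mineral collection + model ship + armor display + coin cabinet + clockwork automata + kinetic sculpture: 87 m² used, total 1583.
Replace model ship and kinetic sculpture with diorama: the trade gains 2 net, giving 1585 at 86 m².
An exhaustive check of the 1024 subsets confirms 1585.

1585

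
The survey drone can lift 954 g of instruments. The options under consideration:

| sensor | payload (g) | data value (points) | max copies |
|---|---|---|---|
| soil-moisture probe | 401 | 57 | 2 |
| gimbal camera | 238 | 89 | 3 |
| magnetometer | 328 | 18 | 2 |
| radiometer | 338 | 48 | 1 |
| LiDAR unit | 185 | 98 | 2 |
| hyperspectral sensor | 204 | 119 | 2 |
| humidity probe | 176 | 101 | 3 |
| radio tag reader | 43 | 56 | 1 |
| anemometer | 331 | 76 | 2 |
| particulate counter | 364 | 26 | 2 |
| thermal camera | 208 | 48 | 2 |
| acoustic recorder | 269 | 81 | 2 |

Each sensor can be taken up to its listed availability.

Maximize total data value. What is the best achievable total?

555

Filling by ratio: 2×hyperspectral sensor + 2×humidity probe + radio tag reader for 496, with 151 g left unused.
Replace 2×hyperspectral sensor with 2×LiDAR unit + humidity probe: the trade gains 59 net, giving 555 at 941 g.
Nothing else within 954 g beats 555.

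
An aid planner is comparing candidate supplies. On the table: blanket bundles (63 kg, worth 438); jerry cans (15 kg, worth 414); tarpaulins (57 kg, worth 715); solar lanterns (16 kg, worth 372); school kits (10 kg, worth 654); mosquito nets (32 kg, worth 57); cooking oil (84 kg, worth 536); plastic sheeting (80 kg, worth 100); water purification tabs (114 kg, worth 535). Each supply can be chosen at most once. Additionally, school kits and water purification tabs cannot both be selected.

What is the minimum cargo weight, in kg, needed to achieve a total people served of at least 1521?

Look for the lowest-cargo combination reaching 1521.
jerry cans + tarpaulins + school kits: 1783 people served at 82 kg.
No combination under 82 kg hits 1521.

82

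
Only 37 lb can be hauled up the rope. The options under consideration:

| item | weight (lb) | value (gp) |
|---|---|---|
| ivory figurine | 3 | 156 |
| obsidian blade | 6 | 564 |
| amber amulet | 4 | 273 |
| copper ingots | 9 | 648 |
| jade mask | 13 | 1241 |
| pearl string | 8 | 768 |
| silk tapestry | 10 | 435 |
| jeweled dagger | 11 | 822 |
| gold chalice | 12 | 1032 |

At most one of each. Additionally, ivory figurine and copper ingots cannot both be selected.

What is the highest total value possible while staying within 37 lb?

Filling by ratio: obsidian blade + copper ingots + jade mask + pearl string for 3221, with 1 lb left unused.
Dropping obsidian blade and copper ingots frees 15 lb; slotting in amber amulet + gold chalice (16 lb) lifts the total to 3314 at 37 lb.
Next best is obsidian blade + copper ingots + jade mask + pearl string at 3221 (36 lb) — short by 93.

3314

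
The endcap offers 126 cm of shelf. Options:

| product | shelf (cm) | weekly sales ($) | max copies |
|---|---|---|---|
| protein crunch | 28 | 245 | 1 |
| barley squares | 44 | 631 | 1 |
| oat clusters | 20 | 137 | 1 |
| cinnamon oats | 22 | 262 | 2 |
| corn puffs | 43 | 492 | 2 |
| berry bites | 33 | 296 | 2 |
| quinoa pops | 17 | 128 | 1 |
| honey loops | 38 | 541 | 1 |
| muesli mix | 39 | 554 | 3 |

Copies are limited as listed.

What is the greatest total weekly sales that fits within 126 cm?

By weekly sales per cm: barley squares 14.34, honey loops 14.24, muesli mix 14.21 lead.
Taking the top-ratio products first gives barley squares + honey loops + muesli mix for 1726 (121 cm).
Dropping honey loops frees 38 cm; slotting in muesli mix (39 cm) lifts the total to 1739 at 122 cm.

1739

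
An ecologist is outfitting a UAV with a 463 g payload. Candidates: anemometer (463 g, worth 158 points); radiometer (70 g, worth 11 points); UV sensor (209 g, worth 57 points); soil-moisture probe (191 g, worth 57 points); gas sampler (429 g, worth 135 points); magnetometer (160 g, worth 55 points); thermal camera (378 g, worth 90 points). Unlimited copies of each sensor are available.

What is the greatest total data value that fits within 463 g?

Ranking by ratio (data value/g): magnetometer 0.34, anemometer 0.34, gas sampler 0.31.
The ratio heuristic lands on 2×radiometer + 2×magnetometer (132) but leaves 3 g idle.
Dropping 2×radiometer and 2×magnetometer frees 460 g; slotting in anemometer (463 g) lifts the total to 158 at 463 g.
That's the maximum — no swap from here does better than 158.

158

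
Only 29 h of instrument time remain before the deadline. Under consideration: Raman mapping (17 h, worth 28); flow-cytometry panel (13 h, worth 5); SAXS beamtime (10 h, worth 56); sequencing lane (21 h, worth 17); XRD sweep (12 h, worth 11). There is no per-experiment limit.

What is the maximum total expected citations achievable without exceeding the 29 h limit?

112

By expected citations per h: SAXS beamtime 5.60, Raman mapping 1.65, XRD sweep 0.92 lead.
Taking 2×SAXS beamtime: 20 h used, 112 in expected citations.
The spare 9 h is too small for any remaining experiment, and no exchange beats 112.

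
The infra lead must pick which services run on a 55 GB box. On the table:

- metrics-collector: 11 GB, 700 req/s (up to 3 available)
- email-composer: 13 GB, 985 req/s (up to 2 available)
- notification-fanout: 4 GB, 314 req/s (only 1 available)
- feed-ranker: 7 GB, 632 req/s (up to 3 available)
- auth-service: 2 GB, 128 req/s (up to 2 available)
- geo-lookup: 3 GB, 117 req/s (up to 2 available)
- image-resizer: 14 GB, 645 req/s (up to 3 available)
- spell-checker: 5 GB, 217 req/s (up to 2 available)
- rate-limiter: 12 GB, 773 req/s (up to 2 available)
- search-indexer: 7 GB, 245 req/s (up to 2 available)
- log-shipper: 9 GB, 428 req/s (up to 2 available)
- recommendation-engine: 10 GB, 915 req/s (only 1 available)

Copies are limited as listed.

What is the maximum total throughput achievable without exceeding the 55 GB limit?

A density-first pass picks email-composer + notification-fanout + 3×feed-ranker + 2×auth-service + geo-lookup + recommendation-engine — 4483 at 55 GB.
Dropping notification-fanout and 2×auth-service and geo-lookup frees 11 GB; slotting in metrics-collector (11 GB) lifts the total to 4496 at 55 GB.
That's the maximum — no swap from here does better than 4496.

4496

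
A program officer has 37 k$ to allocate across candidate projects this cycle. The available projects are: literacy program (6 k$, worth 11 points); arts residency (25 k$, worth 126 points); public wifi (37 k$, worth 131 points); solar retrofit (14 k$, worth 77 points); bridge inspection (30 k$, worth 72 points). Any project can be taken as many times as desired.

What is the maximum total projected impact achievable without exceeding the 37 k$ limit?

165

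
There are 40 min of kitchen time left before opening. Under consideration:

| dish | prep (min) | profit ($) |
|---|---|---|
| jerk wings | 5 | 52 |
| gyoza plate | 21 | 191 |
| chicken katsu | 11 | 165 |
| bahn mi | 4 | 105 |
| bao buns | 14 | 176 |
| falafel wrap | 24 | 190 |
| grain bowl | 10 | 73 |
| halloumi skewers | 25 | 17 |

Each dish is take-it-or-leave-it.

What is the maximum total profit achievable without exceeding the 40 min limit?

519

Taking the top-ratio dishes first gives jerk wings + chicken katsu + bahn mi + bao buns for 498 (34 min).
The 5 min tied up in jerk wings is better spent on grain bowl — total rises to 519 (39 min).
The closest alternative, jerk wings + chicken katsu + bahn mi + bao buns, reaches only 498.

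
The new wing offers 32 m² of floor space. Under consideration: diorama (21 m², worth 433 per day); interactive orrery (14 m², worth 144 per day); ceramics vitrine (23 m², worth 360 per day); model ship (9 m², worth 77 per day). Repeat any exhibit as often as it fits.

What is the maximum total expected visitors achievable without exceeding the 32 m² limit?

Best packing: diorama + model ship — 30 m², 510 total.
That's the maximum — no swap from here does better than 510.

510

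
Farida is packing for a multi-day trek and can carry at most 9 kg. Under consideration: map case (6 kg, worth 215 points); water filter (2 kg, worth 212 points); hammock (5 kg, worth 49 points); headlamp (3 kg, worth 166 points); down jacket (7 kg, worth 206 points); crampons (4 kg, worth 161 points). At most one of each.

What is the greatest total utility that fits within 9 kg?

Water filter + headlamp + crampons uses 9 of the 9 kg and totals 539.

539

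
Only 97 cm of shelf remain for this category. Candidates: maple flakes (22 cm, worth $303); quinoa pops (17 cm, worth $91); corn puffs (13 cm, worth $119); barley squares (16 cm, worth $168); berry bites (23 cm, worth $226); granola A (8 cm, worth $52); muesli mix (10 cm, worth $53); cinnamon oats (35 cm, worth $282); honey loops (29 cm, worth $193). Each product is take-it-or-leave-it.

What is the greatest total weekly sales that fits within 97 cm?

Filling by ratio: maple flakes + corn puffs + barley squares + berry bites + granola A + muesli mix for 921, with 5 cm left unused.
The 31 cm tied up in corn puffs and granola A and muesli mix is better spent on cinnamon oats — total rises to 979 (96 cm).
Next best is maple flakes + corn puffs + berry bites + cinnamon oats at 930 (93 cm) — short by 49.

979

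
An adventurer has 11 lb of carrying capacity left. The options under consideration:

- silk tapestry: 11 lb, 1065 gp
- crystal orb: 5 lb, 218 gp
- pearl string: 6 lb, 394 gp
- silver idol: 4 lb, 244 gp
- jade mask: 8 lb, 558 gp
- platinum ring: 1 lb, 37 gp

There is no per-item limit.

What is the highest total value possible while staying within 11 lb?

Best packing: silk tapestry — 11 lb, 1065 total.
No other feasible combination exceeds 1065.

1065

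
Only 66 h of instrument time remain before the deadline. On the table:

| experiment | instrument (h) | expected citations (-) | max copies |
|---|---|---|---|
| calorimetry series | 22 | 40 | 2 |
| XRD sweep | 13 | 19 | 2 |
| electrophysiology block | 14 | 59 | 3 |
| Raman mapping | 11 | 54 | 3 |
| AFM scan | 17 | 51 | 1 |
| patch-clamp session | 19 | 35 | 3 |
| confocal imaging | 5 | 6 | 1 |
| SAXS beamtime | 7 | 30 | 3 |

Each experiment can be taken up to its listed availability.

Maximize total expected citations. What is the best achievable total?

287

By expected citations per h: Raman mapping 4.91, SAXS beamtime 4.29, electrophysiology block 4.21 lead.
Taking the top-ratio experiments first gives 3×Raman mapping + confocal imaging + 3×SAXS beamtime for 258 (59 h).
Replace SAXS beamtime with electrophysiology block: the trade gains 29 net, giving 287 at 66 h.
That's the maximum — no swap from here does better than 287.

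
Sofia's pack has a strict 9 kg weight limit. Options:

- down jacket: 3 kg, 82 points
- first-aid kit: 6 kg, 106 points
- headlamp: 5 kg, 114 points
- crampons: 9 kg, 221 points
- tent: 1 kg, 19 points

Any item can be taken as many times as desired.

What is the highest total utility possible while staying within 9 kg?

By utility per kg: down jacket 27.33, crampons 24.56, headlamp 22.80 lead.
Best packing: 3×down jacket — 9 kg, 246 total.
That's the maximum — no swap from here does better than 246.

246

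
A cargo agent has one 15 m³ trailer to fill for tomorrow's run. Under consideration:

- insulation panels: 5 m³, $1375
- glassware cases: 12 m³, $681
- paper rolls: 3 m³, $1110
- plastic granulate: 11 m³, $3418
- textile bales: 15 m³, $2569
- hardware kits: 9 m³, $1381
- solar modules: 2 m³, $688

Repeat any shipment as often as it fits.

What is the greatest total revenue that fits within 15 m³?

Taking 5×paper rolls: 15 m³ used, 5550 in revenue.

5550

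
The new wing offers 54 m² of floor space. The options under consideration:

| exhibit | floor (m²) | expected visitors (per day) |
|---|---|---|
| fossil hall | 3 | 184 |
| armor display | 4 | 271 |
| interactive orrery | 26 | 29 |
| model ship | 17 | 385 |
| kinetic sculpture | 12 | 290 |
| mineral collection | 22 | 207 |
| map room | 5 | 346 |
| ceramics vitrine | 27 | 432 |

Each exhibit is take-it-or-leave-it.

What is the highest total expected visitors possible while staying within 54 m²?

1523

Taking the top-ratio exhibits first gives fossil hall + armor display + model ship + kinetic sculpture + map room for 1476 (41 m²).
Dropping model ship frees 17 m²; slotting in ceramics vitrine (27 m²) lifts the total to 1523 at 51 m².
Next best is fossil hall + armor display + model ship + kinetic sculpture + map room at 1476 (41 m²) — short by 47.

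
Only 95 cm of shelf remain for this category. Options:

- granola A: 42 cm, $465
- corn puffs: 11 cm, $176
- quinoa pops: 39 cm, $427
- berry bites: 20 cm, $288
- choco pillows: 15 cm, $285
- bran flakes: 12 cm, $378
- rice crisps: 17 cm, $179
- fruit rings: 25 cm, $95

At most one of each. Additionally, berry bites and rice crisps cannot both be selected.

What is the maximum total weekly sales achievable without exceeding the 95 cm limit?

1445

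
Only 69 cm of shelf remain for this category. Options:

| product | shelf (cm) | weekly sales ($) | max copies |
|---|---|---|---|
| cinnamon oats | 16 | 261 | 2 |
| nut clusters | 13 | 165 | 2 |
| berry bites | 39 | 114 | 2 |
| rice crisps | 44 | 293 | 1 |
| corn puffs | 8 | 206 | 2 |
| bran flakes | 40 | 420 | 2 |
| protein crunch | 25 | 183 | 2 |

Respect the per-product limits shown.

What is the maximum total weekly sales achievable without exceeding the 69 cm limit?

The ratio ordering already packs tightly: 2×cinnamon oats + nut clusters + 2×corn puffs, 61 cm, 1099.

1099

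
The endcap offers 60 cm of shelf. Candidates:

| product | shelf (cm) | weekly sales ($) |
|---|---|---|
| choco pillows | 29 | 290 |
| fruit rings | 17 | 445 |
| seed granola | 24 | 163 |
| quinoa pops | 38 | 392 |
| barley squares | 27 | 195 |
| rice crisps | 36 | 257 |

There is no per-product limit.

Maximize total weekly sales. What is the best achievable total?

1335

Density check — fruit rings 26.18, quinoa pops 10.32, choco pillows 10.00, barley squares 7.22 are the best per cm.
The ratio ordering already packs tightly: 3×fruit rings, 51 cm, 1335.
Every other selection either busts 60 cm or fails to beat 1335.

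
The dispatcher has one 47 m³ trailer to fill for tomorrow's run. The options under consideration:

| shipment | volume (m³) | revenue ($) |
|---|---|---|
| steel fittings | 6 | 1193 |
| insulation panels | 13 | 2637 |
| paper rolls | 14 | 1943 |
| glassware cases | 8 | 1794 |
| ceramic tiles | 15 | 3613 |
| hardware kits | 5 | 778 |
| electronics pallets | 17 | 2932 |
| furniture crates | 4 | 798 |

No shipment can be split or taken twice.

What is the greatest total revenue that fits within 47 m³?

Steel fittings + insulation panels + glassware cases + ceramic tiles + furniture crates uses 46 of the 47 m³ and totals 10035.
The closest alternative, steel fittings + insulation panels + glassware cases + ceramic tiles + hardware kits, reaches only 10015.

10035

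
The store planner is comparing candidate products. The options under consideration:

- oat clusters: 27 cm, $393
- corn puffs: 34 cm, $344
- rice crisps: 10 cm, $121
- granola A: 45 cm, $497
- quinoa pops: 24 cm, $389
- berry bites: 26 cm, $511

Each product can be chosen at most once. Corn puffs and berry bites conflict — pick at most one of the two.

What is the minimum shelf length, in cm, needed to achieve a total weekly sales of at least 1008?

60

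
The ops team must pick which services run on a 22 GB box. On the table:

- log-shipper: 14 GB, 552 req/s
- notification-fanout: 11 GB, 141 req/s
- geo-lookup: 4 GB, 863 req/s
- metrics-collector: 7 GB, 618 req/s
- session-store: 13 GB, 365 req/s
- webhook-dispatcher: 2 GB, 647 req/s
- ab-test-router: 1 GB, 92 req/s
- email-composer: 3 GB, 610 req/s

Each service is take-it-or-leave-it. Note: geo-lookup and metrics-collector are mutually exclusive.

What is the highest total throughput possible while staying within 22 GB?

Taking geo-lookup + session-store + webhook-dispatcher + email-composer: 22 GB used, 2485 in throughput.

2485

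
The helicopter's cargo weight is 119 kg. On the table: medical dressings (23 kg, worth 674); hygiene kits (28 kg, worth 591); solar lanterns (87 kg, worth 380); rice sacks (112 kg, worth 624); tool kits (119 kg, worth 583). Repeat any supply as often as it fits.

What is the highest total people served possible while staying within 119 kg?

Density check — medical dressings 29.30, hygiene kits 21.11, rice sacks 5.57, tool kits 4.90 are the best per kg.
Taking 5×medical dressings: 115 kg used, 3370 in people served.
Every other selection either busts 119 kg or fails to beat 3370.

3370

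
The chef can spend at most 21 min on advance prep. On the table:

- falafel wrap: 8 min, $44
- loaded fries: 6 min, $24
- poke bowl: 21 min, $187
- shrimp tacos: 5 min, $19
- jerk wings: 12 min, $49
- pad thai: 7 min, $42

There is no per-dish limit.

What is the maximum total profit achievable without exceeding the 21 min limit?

Taking poke bowl: 21 min used, 187 in profit.
No other feasible combination exceeds 187.

187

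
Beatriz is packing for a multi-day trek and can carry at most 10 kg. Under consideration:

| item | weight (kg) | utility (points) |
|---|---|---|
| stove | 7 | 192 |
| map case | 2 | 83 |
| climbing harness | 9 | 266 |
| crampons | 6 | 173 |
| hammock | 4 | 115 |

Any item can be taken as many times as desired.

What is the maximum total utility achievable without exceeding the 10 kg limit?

By utility per kg: map case 41.50, climbing harness 29.56, crampons 28.83 lead.
Best packing: 5×map case — 10 kg, 415 total.
Every other selection either busts 10 kg or fails to beat 415.

415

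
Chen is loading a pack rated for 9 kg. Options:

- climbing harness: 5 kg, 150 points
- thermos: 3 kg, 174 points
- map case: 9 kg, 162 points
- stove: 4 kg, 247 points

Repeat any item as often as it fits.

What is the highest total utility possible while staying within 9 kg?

522

Taking the top-ratio items first gives 2×stove for 494 (8 kg).
Dropping 2×stove frees 8 kg; slotting in 3×thermos (9 kg) lifts the total to 522 at 9 kg.
That's the maximum — no swap from here does better than 522.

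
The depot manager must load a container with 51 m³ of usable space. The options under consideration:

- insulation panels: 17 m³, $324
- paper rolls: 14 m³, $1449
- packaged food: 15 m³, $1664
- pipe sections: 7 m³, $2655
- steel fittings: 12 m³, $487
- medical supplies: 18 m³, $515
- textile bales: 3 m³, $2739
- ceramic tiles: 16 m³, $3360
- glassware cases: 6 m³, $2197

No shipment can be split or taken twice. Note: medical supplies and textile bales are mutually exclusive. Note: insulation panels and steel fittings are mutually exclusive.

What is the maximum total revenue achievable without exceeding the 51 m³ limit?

12615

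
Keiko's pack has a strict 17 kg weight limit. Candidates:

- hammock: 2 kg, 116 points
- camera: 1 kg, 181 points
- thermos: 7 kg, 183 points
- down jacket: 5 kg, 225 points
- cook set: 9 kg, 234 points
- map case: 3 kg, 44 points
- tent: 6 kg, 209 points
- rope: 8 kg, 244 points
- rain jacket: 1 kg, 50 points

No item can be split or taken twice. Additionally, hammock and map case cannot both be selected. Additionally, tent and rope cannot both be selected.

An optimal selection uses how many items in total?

Optimal total is 816.
hammock + camera + down jacket + rope + rain jacket hits 816 at 17 kg.
All optima have 5 items.

5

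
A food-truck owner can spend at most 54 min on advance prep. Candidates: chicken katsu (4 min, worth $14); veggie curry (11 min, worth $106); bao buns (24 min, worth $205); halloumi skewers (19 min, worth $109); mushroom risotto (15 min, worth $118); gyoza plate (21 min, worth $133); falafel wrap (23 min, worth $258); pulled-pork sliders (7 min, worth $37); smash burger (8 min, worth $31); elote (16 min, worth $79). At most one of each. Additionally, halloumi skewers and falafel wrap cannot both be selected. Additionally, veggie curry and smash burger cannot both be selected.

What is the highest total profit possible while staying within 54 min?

Greedy by ratio would take chicken katsu + veggie curry + mushroom risotto + falafel wrap: 53 min used, total 496.
A better packing is bao buns + falafel wrap + pulled-pork sliders: 54 min, total 500.

500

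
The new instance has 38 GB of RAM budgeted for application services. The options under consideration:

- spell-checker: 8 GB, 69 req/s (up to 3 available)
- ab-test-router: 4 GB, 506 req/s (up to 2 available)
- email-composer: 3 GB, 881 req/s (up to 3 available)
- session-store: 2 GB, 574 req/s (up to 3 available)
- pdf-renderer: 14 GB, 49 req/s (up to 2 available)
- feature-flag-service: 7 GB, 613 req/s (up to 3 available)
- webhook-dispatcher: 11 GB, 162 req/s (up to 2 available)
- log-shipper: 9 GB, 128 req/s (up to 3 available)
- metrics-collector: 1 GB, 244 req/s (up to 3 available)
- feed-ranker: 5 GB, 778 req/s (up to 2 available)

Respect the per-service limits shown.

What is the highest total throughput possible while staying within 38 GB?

2×ab-test-router + 3×email-composer + 3×session-store + 3×metrics-collector + 2×feed-ranker uses 36 of the 38 GB and totals 7665.

7665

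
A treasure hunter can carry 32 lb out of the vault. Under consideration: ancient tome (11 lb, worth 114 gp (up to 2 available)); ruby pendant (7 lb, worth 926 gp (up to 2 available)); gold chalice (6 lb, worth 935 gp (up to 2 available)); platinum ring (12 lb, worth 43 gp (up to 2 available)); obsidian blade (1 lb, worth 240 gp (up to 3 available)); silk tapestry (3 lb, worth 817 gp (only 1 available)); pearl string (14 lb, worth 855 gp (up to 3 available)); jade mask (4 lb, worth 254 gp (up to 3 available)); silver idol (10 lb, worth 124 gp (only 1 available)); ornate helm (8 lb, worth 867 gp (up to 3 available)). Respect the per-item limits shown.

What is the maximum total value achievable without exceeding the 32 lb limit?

By value per lb: silk tapestry 272.33, obsidian blade 240.00, gold chalice 155.83, ruby pendant 132.29 lead.
Best packing: 2×ruby pendant + 2×gold chalice + 3×obsidian blade + silk tapestry — 32 lb, 5259 total.
No other feasible combination exceeds 5259.

5259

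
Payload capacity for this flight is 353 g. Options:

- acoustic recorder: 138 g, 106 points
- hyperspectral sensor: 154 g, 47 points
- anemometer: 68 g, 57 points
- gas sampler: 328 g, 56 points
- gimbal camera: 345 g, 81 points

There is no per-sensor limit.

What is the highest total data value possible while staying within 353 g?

285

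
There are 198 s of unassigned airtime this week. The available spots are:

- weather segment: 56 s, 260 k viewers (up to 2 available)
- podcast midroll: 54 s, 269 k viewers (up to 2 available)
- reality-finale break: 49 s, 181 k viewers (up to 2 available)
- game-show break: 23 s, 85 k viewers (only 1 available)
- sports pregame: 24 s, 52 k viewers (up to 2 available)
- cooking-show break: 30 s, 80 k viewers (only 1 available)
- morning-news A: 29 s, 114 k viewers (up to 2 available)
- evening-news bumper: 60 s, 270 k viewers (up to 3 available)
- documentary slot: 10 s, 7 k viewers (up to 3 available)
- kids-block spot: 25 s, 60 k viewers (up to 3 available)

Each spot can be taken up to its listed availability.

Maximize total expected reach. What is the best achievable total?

By expected reach per s: podcast midroll 4.98, weather segment 4.64, evening-news bumper 4.50 lead.
Taking the top-ratio spots first gives weather segment + 2×podcast midroll + morning-news A for 912 (193 s).
Replace weather segment with evening-news bumper: the trade gains 10 net, giving 922 at 197 s.
Every other selection either busts 198 s or exceeds an availability limit or fails to beat 922.

922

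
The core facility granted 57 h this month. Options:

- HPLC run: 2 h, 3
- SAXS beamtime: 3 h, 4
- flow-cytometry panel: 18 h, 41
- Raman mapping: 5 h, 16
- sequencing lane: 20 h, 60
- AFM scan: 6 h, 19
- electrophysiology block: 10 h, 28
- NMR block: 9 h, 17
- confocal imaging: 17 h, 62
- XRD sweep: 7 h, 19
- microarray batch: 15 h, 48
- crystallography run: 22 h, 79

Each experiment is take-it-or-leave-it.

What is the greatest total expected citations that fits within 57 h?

By expected citations per h: confocal imaging 3.65, crystallography run 3.59, Raman mapping 3.20 lead.
Taking Raman mapping + AFM scan + confocal imaging + XRD sweep + crystallography run: 57 h used, 195 in expected citations.
Every other selection either busts 57 h or fails to beat 195.

195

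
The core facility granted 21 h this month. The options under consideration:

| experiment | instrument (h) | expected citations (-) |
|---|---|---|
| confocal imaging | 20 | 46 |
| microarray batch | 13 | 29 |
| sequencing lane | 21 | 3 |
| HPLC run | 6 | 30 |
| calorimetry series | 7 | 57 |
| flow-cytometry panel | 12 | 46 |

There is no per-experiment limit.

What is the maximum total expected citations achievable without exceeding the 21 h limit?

Taking 3×calorimetry series: 21 h used, 171 in expected citations.
No other feasible combination exceeds 171.

171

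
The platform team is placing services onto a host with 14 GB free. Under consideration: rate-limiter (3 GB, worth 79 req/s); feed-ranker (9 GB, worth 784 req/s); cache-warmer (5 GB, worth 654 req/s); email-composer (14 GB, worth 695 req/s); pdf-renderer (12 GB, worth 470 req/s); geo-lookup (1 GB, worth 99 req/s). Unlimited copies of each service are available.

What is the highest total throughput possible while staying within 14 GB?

1704

2×cache-warmer + 4×geo-lookup uses 14 of the 14 GB and totals 1704.
Every other selection either busts 14 GB or fails to beat 1704.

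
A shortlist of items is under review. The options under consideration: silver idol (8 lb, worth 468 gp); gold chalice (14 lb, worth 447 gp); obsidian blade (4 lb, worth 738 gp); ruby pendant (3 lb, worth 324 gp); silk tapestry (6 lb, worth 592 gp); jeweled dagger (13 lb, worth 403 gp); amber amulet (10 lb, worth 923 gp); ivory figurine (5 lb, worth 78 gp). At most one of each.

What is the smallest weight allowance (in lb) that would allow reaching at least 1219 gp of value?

10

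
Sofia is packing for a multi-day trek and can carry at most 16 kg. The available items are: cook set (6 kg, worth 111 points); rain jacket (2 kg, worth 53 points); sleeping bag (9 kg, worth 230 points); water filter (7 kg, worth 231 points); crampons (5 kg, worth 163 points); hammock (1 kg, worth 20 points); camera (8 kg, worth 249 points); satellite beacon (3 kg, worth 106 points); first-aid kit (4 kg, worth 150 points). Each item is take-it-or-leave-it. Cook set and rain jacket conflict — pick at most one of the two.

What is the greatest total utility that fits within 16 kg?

Taking the top-ratio items first gives rain jacket + water filter + satellite beacon + first-aid kit for 540 (16 kg).
Dropping rain jacket and satellite beacon frees 5 kg; slotting in crampons (5 kg) lifts the total to 544 at 16 kg.
The closest alternative, rain jacket + water filter + satellite beacon + first-aid kit, reaches only 540.

544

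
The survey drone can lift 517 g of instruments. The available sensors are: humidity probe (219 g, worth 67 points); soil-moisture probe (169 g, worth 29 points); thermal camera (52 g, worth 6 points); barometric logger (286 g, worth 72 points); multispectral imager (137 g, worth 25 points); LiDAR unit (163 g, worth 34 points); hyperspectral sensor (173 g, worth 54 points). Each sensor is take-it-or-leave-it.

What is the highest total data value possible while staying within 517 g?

Greedy by ratio would take humidity probe + thermal camera + hyperspectral sensor: 444 g used, total 127.
Dropping thermal camera and hyperspectral sensor frees 225 g; slotting in barometric logger (286 g) lifts the total to 139 at 505 g.
Runner-up thermal camera + barometric logger + hyperspectral sensor tops out at 132.

139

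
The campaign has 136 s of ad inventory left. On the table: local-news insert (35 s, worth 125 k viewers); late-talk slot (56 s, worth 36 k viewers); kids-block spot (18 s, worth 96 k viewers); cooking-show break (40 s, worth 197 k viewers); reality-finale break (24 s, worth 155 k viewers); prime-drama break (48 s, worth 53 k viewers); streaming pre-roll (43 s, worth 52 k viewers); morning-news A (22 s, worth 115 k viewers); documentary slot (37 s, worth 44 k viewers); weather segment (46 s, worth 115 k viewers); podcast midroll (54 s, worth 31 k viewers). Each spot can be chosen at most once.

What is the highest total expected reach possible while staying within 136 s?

592

Taking the top-ratio spots first gives kids-block spot + cooking-show break + reality-finale break + morning-news A for 563 (104 s).
Replace kids-block spot with local-news insert: the trade gains 29 net, giving 592 at 121 s.
An exhaustive check of the 2048 subsets confirms 592.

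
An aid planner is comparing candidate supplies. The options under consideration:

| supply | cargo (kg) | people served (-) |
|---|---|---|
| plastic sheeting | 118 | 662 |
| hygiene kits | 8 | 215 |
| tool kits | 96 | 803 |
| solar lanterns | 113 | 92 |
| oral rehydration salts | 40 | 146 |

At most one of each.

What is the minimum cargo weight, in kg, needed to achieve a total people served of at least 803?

Minimise kg subject to total people served ≥ 803.
tool kits: 803 people served at 96 kg.
No combination under 96 kg hits 803.

96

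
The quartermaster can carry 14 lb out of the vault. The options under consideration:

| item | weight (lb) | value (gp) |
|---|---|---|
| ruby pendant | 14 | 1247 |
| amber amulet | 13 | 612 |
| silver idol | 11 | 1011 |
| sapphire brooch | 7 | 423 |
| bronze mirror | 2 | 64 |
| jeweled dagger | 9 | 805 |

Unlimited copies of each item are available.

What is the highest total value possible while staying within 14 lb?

Density check — silver idol 91.91, jeweled dagger 89.44, ruby pendant 89.07, sapphire brooch 60.43 are the best per lb.
A density-first pass picks silver idol + bronze mirror — 1075 at 13 lb.
The 13 lb tied up in silver idol and bronze mirror is better spent on ruby pendant — total rises to 1247 (14 lb).
Nothing else within 14 lb beats 1247.

1247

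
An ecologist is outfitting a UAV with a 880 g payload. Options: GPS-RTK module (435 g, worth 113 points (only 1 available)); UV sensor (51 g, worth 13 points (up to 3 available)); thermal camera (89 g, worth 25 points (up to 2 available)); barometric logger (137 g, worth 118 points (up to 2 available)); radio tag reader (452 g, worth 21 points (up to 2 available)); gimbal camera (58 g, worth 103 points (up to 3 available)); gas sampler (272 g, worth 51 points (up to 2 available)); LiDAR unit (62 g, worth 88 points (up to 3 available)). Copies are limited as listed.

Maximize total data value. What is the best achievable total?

873

Taking the top-ratio sensors first gives UV sensor + 2×thermal camera + 2×barometric logger + 3×gimbal camera + 3×LiDAR unit for 872 (863 g).
Dropping thermal camera frees 89 g; slotting in 2×UV sensor (102 g) lifts the total to 873 at 876 g.
That's the maximum — no swap from here does better than 873.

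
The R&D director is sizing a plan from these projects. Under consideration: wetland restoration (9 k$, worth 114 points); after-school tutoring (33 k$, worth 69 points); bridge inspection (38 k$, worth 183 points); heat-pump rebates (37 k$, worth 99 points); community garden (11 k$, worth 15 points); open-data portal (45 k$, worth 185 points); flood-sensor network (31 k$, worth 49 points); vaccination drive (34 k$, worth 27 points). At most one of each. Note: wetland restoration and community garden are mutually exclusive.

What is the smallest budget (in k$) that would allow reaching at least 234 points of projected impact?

47

Look for the lowest-budget combination reaching 234.
wetland restoration + bridge inspection: 297 projected impact at 47 k$.
No combination under 47 k$ hits 234.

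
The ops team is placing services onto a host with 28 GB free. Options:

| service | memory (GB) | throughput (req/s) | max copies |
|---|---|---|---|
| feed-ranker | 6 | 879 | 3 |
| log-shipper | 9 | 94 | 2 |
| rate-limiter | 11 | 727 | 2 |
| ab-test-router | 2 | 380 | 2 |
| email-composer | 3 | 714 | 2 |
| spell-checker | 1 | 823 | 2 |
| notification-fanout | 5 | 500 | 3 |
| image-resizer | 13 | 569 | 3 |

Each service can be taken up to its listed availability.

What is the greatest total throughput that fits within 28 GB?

Taking the top-ratio services first gives 2×feed-ranker + 2×ab-test-router + 2×email-composer + 2×spell-checker for 5592 (24 GB).
Replace ab-test-router with feed-ranker: the trade gains 499 net, giving 6091 at 28 GB.

6091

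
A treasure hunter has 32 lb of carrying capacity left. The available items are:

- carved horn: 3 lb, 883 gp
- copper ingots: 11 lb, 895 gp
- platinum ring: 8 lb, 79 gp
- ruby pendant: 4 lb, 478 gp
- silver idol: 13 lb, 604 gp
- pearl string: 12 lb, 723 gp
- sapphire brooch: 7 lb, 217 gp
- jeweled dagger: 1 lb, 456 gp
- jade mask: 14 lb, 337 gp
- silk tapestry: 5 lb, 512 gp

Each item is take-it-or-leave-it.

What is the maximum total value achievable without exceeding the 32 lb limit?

3469

Greedy by ratio would take carved horn + copper ingots + ruby pendant + sapphire brooch + jeweled dagger + silk tapestry: 31 lb used, total 3441.
The 11 lb tied up in ruby pendant and sapphire brooch is better spent on pearl string — total rises to 3469 (32 lb).
Nothing else within 32 lb beats 3469.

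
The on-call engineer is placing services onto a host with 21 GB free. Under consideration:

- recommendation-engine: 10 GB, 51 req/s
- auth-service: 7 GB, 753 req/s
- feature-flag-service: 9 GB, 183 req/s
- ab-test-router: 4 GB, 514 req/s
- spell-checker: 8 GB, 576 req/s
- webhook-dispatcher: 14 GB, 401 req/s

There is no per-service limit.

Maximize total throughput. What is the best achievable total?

2570

Density check — ab-test-router 128.50, auth-service 107.57, spell-checker 72.00, webhook-dispatcher 28.64 are the best per GB.
5×ab-test-router uses 20 of the 21 GB and totals 2570.
Every other selection either busts 21 GB or fails to beat 2570.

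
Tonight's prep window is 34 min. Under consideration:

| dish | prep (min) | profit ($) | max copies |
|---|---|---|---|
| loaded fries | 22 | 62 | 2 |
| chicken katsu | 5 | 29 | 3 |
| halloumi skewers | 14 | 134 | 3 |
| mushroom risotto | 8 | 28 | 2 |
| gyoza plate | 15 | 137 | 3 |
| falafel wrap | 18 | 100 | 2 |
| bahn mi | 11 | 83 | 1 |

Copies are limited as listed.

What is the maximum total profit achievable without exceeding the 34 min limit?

300

The ratio heuristic lands on chicken katsu + 2×halloumi skewers (297) but leaves 1 min idle.
Replace halloumi skewers with gyoza plate: the trade gains 3 net, giving 300 at 34 min.
Every other selection either busts 34 min or exceeds an availability limit or fails to beat 300.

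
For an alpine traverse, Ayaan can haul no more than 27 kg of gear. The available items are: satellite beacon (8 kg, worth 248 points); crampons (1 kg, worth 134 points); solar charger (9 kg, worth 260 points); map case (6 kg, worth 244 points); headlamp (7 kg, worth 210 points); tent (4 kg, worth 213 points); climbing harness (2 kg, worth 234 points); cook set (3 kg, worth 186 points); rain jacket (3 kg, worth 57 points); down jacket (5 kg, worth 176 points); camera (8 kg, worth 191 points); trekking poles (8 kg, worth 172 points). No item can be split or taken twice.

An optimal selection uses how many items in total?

The maximum utility within 27 kg is 1316.
satellite beacon + crampons + map case + tent + climbing harness + cook set + rain jacket hits 1316 at 27 kg.
Every optimal selection uses 7 items.

7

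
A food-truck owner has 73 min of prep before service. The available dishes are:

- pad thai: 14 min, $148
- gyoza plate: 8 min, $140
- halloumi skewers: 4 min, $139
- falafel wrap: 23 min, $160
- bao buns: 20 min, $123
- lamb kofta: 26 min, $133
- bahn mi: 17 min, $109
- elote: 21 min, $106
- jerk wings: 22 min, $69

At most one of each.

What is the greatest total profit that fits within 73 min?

A density-first pass picks pad thai + gyoza plate + halloumi skewers + falafel wrap + bahn mi — 696 at 66 min.
Dropping bahn mi frees 17 min; slotting in bao buns (20 min) lifts the total to 710 at 69 min.
The spare 4 min is too small for any remaining dish, and no exchange beats 710.

710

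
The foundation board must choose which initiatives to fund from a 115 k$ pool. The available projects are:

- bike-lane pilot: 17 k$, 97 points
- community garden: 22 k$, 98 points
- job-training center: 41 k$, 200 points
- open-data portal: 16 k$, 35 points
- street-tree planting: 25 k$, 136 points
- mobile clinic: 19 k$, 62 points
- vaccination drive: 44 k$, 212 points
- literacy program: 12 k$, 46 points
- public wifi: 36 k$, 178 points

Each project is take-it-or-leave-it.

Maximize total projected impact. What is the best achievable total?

Density check — bike-lane pilot 5.71, street-tree planting 5.44, public wifi 4.94, job-training center 4.88 are the best per k$.
Filling by ratio: bike-lane pilot + community garden + street-tree planting + literacy program + public wifi for 555, with 3 k$ left unused.
The 39 k$ tied up in bike-lane pilot and community garden is better spent on job-training center — total rises to 560 (114 k$).
Runner-up bike-lane pilot + job-training center + vaccination drive + literacy program tops out at 555.

560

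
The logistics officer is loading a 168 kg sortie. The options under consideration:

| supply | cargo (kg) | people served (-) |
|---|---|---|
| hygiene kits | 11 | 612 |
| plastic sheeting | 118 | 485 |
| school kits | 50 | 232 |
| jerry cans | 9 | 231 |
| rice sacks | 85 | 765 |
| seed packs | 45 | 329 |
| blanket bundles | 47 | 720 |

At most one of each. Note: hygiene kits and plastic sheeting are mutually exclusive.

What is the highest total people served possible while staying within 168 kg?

By people served per kg: hygiene kits 55.64, jerry cans 25.67, blanket bundles 15.32, rice sacks 9.00 lead.
Best packing: hygiene kits + jerry cans + rice sacks + blanket bundles — 152 kg, 2328 total.

2328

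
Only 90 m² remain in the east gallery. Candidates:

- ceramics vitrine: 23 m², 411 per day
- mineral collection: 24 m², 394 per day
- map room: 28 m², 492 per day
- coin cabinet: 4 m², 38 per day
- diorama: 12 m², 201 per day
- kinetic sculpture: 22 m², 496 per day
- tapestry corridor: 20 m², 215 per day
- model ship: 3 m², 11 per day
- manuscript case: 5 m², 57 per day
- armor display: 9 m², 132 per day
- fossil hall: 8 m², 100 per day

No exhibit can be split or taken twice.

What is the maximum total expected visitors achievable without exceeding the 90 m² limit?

1657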